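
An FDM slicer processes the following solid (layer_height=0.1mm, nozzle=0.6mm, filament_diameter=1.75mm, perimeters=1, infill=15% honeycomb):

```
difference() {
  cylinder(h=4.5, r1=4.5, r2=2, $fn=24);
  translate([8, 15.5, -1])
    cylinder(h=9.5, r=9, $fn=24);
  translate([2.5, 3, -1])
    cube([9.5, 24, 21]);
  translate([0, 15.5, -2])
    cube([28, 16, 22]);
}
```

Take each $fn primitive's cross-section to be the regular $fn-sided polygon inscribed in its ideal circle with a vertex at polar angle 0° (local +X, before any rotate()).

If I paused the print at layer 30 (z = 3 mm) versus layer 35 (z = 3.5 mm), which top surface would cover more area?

layer 30 (z = 3 mm)

Layer 30 (z = 3): the cone: at t=0.667 of its height the radius interpolates to r₁+(r₂−r₁)t = 2.833, giving a regular 24-gon of that circumradius (area = (24/2)·2.833²·sin(360°/24) = 24.93 mm²); the r=9 cylinder at (8, 15.5) gives a regular 24-gon of circumradius 9 (constant along its height) (area = (24/2)·9.000²·sin(360°/24) = 251.57 mm²); the cube at (2.5, 3) is present — its section is the full 9.5×24 rectangle (area 228.00 mm²); the cube at (0, 15.5) (footprint 28×16) is included at this height (area 448.00 mm²); Taking the first minus the rest: starting from the cone (24.93 mm²), the r=9 cylinder at (8, 15.5) misses the remaining region (no effect); the 9.5×24 cube at (2.5, 3) misses the remaining region (no effect); the 28×16 cube at (0, 15.5) misses the remaining region (no effect) — area = 24.93 mm². So its area = 24.93 mm². Layer 35 (z = 3.5): the cone: at t=0.778 of its height the radius interpolates to r₁+(r₂−r₁)t = 2.556, giving a regular 24-gon of that circumradius (area = (24/2)·2.556²·sin(360°/24) = 20.28 mm²); the cylinder at (8, 15.5): section is a regular 24-gon, circumradius r=9 (area = (24/2)·9.000²·sin(360°/24) = 251.57 mm²); the cube at (2.5, 3) (footprint 9.5×24) is included at this height (area 228.00 mm²); the cube at (0, 15.5) is present — its section is the full 28×16 rectangle (area 448.00 mm²); Taking the first minus the rest: starting from the cone (20.28 mm²), the r=9 cylinder at (8, 15.5) misses the remaining region (no effect); the 9.5×24 cube at (2.5, 3) misses the remaining region (no effect); the 28×16 cube at (0, 15.5) misses the remaining region (no effect) — area = 20.28 mm². So its area = 20.28 mm². Layer 30 is larger (24.93 vs 20.28 mm²).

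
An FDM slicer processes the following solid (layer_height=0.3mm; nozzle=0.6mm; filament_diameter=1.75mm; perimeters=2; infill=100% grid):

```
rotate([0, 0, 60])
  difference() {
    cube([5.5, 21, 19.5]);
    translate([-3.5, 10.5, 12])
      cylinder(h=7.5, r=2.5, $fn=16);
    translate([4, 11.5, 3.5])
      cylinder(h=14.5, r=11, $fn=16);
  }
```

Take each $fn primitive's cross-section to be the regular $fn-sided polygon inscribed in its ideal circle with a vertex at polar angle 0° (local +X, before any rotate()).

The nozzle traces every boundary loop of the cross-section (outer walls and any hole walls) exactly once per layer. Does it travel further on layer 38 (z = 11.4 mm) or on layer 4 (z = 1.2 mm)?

layer 4 (z = 1.2 mm)

Layer 38 (z = 11.4): the 5.5×21 cube contributes its full rectangle (perimeter 53.00 mm); the cylinder at (-3.5, 10.5) does not reach this height (z outside [12, 19.5]); the r=11 cylinder at (4, 11.5) gives a regular 16-gon of circumradius 11 (constant along its height) (perimeter = 2·16·11.000·sin(180°/16) = 68.67 mm); After the difference (first − rest): starting from the 5.5×21 cube, the r=11 cylinder at (4, 11.5) partially overlaps it — only the 110.93 mm² overlap (of its 370.44 mm²) is removed, clipping the outline — boundary = 13.20 mm; (whole slice rotated 60° about Z — lengths, areas and connectivity unchanged). So its perimeter = 13.20 mm. Layer 4 (z = 1.2): the 5.5×21 cube contributes its full rectangle (perimeter 53.00 mm); the cylinder at (-3.5, 10.5) does not reach this height (z outside [12, 19.5]); the cylinder at (4, 11.5) is not intersected at this z (z outside [3.5, 18]); After the difference (first − rest): none of the subtracted shapes is present at this height, so the 5.5×21 cube is unchanged — boundary = 53.00 mm; (whole slice rotated 60° about Z — lengths, areas and connectivity unchanged). So its perimeter = 53.00 mm. Layer 4 is larger (53.00 vs 13.20 mm).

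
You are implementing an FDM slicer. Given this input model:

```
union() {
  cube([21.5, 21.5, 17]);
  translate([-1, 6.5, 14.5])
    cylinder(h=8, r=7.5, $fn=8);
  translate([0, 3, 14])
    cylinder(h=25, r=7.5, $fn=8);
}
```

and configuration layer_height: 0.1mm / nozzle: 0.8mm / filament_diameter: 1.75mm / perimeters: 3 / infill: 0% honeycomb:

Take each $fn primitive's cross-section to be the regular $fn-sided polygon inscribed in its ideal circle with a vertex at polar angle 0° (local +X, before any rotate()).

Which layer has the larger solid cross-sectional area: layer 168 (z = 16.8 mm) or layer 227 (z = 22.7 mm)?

layer 168 (z = 16.8 mm)

Layer 168 (z = 16.8): the cube is present — its section is the full 21.5×21.5 rectangle (area 462.25 mm²); the r=7.5 cylinder at (-1, 6.5) contributes a regular 8-gon of circumradius 7.5 (area = (8/2)·7.500²·sin(360°/8) = 159.10 mm²); the r=7.5 cylinder at (0, 3) gives a regular 8-gon of circumradius 7.5 (constant along its height) (area = (8/2)·7.500²·sin(360°/8) = 159.10 mm²); Taking the union: the regions partially overlap — summed areas 780.45 mm² minus the doubly-counted overlap 184.88 mm² gives 595.57 mm² — area = 595.57 mm². So its area = 595.57 mm². Layer 227 (z = 22.7): the cube is not intersected at this z (z outside [0, 17]); the cylinder at (-1, 6.5) is not intersected at this z (z outside [14.5, 22.5]); the r=7.5 cylinder at (0, 3) gives a regular 8-gon of circumradius 7.5 (constant along its height) (area = (8/2)·7.500²·sin(360°/8) = 159.10 mm²); Taking the union: only the r=7.5 cylinder at (0, 3) is present, so the union is just that shape — area = 159.10 mm². So its area = 159.10 mm². Layer 168 is larger (595.57 vs 159.10 mm²).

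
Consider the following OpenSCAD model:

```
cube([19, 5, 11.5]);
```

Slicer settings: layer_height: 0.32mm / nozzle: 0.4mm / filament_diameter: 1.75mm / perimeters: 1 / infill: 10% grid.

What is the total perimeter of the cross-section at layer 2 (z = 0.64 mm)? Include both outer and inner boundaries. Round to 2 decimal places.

At z = 0.64 mm: the 19×5 cube contributes its full rectangle (perimeter 48.00 mm). Overall, the cross-section is a single solid region. Total boundary length (outer) = 48.00 mm.

48.00 mm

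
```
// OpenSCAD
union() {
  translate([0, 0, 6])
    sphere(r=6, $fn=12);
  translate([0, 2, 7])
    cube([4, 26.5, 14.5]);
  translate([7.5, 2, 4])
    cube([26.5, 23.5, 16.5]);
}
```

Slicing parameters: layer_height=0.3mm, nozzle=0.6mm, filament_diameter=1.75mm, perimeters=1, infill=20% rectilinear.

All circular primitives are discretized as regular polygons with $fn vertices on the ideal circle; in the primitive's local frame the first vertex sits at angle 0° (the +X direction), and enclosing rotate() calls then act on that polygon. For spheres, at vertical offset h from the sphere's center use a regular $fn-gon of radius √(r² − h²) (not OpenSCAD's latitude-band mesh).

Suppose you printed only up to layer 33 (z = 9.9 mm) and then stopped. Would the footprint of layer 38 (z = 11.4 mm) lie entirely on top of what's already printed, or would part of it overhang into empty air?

entirely on top

Compare the two slices. At z = 9.9: the r=6 sphere slices to a regular 12-gon of circumradius 4.560 (√(r²−h²) with h=3.9 from center) (area = (12/2)·4.560²·sin(360°/12) = 62.37 mm²); the cube at (0, 2) is present — its section is the full 4×26.5 rectangle (area 106.00 mm²); the cube at (7.5, 2) (footprint 26.5×23.5) is included at this height (area 622.75 mm²); Merging all regions: the regions partially overlap — summed areas 791.12 mm² minus the doubly-counted overlap 7.01 mm² gives 784.11 mm² — area = 784.11 mm². At z = 11.4: the r=6 sphere slices to a regular 12-gon of circumradius 2.615 (√(r²−h²) with h=5.4 from center) (area = (12/2)·2.615²·sin(360°/12) = 20.52 mm²); the 4×26.5 cube at (0, 2) contributes its full rectangle (area 106.00 mm²); the 26.5×23.5 cube at (7.5, 2) contributes its full rectangle (area 622.75 mm²); Taking the union: the regions partially overlap — summed areas 749.27 mm² minus the doubly-counted overlap 0.61 mm² gives 748.66 mm² — area = 748.66 mm². Checking containment: the cross-section at z = 11.4 is a subset of the cross-section at z = 9.9.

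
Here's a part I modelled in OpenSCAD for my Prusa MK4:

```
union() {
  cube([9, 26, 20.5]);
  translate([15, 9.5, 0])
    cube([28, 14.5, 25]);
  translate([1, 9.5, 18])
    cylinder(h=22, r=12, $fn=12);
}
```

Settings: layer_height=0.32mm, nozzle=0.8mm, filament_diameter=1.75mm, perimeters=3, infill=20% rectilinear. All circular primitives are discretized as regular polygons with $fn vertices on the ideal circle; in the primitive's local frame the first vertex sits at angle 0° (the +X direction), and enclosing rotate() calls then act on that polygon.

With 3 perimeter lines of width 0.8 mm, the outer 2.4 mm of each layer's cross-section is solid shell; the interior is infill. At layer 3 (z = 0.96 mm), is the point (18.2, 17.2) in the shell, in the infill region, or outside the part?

infill

At z = 0.96 mm: the cube (footprint 9×26) is included at this height; the cube at (15, 9.5) is present — its section is the full 28×14.5 rectangle; the cylinder at (1, 9.5) is absent (z outside [18, 40]); Merging all regions: the 2 present regions are separate (no shared area or edge), so areas and boundary lengths simply add and each stays a separate island — 2 connected regions. Overall, the cross-section has 2 separate islands. The nearest boundary edge runs (15.00, 9.50)→(15.00, 24.00); distance from the point to it = 3.20 mm. (Shell/infill is judged within the island containing the point — the largest one.) The point is inside the cross-section and 3.20 mm from the nearest boundary — more than the 2.4 mm shell width (3 × 0.8), so it's in the infill interior.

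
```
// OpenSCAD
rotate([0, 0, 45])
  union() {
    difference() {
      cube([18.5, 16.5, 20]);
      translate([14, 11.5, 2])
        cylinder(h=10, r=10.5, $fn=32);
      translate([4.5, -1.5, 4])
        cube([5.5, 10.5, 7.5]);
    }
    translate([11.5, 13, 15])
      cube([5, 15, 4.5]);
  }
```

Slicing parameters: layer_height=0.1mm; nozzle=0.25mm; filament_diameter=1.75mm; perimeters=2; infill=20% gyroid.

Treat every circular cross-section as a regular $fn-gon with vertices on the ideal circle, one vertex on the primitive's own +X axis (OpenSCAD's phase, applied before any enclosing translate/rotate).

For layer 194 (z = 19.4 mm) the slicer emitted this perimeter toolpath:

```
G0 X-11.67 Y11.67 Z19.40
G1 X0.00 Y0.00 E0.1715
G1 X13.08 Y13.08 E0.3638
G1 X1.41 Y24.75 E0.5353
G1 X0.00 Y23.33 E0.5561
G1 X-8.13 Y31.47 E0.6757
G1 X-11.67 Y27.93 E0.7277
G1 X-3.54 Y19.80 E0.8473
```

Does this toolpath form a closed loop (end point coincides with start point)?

Start point (G0): (-11.67, 11.67). End point (last G1): the path does not return to the start — open.

no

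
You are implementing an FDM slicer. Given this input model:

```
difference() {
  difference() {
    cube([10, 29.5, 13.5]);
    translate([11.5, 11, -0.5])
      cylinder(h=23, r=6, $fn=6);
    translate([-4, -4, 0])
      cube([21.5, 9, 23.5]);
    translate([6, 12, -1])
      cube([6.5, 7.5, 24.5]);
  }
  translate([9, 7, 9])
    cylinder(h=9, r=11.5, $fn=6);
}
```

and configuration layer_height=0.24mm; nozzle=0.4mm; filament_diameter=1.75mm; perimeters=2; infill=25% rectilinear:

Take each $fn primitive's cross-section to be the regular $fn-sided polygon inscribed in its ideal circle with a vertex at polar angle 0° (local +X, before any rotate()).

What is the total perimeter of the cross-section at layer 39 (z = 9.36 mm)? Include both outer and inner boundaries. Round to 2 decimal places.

At z = 9.36 mm: the cube is present — its section is the full 10×29.5 rectangle (perimeter 79.00 mm); the r=6 cylinder at (11.5, 11) contributes a regular 6-gon of circumradius 6 (perimeter = 2·6·6.000·sin(180°/6) = 36.00 mm); the 21.5×9 cube at (-4, -4) contributes its full rectangle (perimeter 61.00 mm); the cube at (6, 12) (footprint 6.5×7.5) is included at this height (perimeter 28.00 mm); After the difference (first − rest): starting from the 10×29.5 cube, the r=6 cylinder at (11.5, 11) partially overlaps it — only the 31.18 mm² overlap (of its 93.53 mm²) is removed, clipping the outline; the 21.5×9 cube at (-4, -4) partially overlaps it — only the 50.00 mm² overlap (of its 193.50 mm²) is removed, clipping the outline; the 6.5×7.5 cube at (6, 12) partially overlaps it — only the 18.62 mm² overlap (of its 48.75 mm²) is removed, clipping the outline — boundary = 75.54 mm; the r=11.5 cylinder at (9, 7) gives a regular 6-gon of circumradius 11.5 (constant along its height) (perimeter = 2·6·11.500·sin(180°/6) = 69.00 mm); After the difference (first − rest): starting from the result so far, the r=11.5 cylinder at (9, 7) partially overlaps it — only the 70.81 mm² overlap (of its 343.60 mm²) is removed, clipping the outline — boundary = 53.96 mm. Overall, the cross-section is a single solid region. Total boundary length (outer) = 53.96 mm.

53.96 mm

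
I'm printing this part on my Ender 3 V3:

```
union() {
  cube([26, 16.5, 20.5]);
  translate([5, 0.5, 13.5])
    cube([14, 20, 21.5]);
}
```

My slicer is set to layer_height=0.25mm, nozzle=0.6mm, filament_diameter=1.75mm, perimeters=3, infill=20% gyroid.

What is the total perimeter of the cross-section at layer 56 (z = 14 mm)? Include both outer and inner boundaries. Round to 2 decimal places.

93.00 mm

At z = 14 mm: the cube is present — its section is the full 26×16.5 rectangle (perimeter 85.00 mm); the cube at (5, 0.5) (footprint 14×20) is included at this height (perimeter 68.00 mm); Taking the union: the regions partially overlap (shared area 224.00 mm²), so the edge portions inside another operand are dropped and the merged outline is re-measured after clipping — boundary = 93.00 mm. Overall, the cross-section is a single solid region. Total boundary length (outer) = 93.00 mm.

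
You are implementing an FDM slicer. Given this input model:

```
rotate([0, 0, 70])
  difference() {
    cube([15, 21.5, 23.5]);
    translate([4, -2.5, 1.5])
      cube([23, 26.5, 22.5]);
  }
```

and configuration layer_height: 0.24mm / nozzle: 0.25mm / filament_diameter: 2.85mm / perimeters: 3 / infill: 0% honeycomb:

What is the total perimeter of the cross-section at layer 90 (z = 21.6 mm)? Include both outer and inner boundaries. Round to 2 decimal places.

At z = 21.6 mm: the cube (footprint 15×21.5) is included at this height (perimeter 73.00 mm); the cube at (4, -2.5) (footprint 23×26.5) is included at this height (perimeter 99.00 mm); After the difference (first − rest): starting from the 15×21.5 cube, the 23×26.5 cube at (4, -2.5) partially overlaps it — only the 236.50 mm² overlap (of its 609.50 mm²) is removed, clipping the outline — boundary = 51.00 mm; (rotated 70° about Z; rotation is an isometry so areas/perimeters/island counts are preserved). Overall, the cross-section is a single solid region. Total boundary length (outer) = 51.00 mm.

51.00 mm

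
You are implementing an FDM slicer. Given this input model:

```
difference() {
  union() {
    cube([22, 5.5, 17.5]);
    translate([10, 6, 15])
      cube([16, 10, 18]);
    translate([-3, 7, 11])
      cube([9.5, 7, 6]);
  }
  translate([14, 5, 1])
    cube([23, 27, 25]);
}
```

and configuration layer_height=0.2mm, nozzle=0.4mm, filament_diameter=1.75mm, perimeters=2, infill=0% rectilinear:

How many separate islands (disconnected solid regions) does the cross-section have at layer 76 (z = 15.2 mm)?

At z = 15.2 mm: the cube is present — its section is the full 22×5.5 rectangle; the cube at (10, 6) (footprint 16×10) is included at this height; the cube at (-3, 7) (footprint 9.5×7) is included at this height; Combining (union): the 3 present regions are separate (no shared area or edge), so areas and boundary lengths simply add and each stays a separate island — 3 connected regions; the cube at (14, 5) (footprint 23×27) is included at this height; After the difference (first − rest): starting from the result so far, the 23×27 cube at (14, 5) partially overlaps it — only the 124.00 mm² overlap (of its 621.00 mm²) is removed, clipping the outline — 3 connected regions. Overall, the cross-section has 3 separate islands. Island count = 3.

3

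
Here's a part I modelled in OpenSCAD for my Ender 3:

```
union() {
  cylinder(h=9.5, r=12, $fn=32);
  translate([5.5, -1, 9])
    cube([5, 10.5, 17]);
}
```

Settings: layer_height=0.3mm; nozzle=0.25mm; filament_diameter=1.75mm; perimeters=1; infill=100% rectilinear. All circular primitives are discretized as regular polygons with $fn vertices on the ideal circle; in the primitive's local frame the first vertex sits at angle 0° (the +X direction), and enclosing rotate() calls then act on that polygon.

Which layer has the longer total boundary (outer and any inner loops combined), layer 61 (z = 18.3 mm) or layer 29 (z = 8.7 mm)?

layer 29 (z = 8.7 mm)

Layer 61 (z = 18.3): the cylinder is not intersected at this z (z outside [0, 9.5]); the cube at (5.5, -1) is present — its section is the full 5×10.5 rectangle (perimeter 31.00 mm); Taking the union: only the 5×10.5 cube at (5.5, -1) is present, so the union is just that shape — boundary = 31.00 mm. So its perimeter = 31.00 mm. Layer 29 (z = 8.7): the cylinder: section is a regular 32-gon, circumradius r=12 (perimeter = 2·32·12.000·sin(180°/32) = 75.28 mm); the cube at (5.5, -1) is not intersected at this z (z outside [9, 26]); Taking the union: only the r=12 cylinder is present, so the union is just that shape — boundary = 75.28 mm. So its perimeter = 75.28 mm. Layer 29 is larger (75.28 vs 31.00 mm).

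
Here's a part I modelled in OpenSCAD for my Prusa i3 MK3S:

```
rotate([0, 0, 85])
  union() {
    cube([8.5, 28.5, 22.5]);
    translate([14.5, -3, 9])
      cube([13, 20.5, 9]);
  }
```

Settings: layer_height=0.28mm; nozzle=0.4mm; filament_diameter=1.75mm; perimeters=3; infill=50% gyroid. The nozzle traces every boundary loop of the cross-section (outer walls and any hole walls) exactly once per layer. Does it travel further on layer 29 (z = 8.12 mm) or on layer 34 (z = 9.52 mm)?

layer 34 (z = 9.52 mm)

Layer 29 (z = 8.12): the 8.5×28.5 cube contributes its full rectangle (perimeter 74.00 mm); the cube at (14.5, -3) is absent (z outside [9, 18]); Merging all regions: only the 8.5×28.5 cube is present, so the union is just that shape — boundary = 74.00 mm; (rotated 85° about Z; rotation is an isometry so areas/perimeters/island counts are preserved). So its perimeter = 74.00 mm. Layer 34 (z = 9.52): the cube is present — its section is the full 8.5×28.5 rectangle (perimeter 74.00 mm); the cube at (14.5, -3) (footprint 13×20.5) is included at this height (perimeter 67.00 mm); Taking the union: the 2 present regions are separate (no shared area or edge), so areas and boundary lengths simply add and each stays a separate island — boundary = 141.00 mm; (rotated 85° about Z; rotation is an isometry so areas/perimeters/island counts are preserved). So its perimeter = 141.00 mm. Layer 34 is larger (141.00 vs 74.00 mm).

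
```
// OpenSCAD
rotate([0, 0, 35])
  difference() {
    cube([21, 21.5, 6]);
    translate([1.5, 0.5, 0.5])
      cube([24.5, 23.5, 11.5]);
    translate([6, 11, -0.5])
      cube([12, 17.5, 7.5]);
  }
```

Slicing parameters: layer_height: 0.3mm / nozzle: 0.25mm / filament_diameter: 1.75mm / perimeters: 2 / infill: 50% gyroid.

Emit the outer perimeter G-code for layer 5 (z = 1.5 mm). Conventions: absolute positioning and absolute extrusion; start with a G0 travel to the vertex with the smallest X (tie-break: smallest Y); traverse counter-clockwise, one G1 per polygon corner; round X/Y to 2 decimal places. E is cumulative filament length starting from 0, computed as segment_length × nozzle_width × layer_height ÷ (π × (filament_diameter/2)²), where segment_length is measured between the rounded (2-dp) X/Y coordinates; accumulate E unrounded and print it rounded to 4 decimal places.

At z = 1.5 mm: the cube (footprint 21×21.5) is included at this height; the cube at (1.5, 0.5) is present — its section is the full 24.5×23.5 rectangle; the cube at (6, 11) (footprint 12×17.5) is included at this height; After the difference (first − rest): starting from the 21×21.5 cube, the 24.5×23.5 cube at (1.5, 0.5) partially overlaps it — only the 409.50 mm² overlap (of its 575.75 mm²) is removed, clipping the outline; the 12×17.5 cube at (6, 11) misses the remaining region (no effect) — 1 connected region; (rotated 35° about Z; rotation is an isometry so areas/perimeters/island counts are preserved). The outline is a single polygon with 6 vertices. Extrusion per mm of travel: 0.25 × 0.3 / (π × 0.875²) = 0.031181. Accumulating E over each segment gives final E = 2.6500.

G0 X-12.33 Y17.61 Z1.50
G1 X0.00 Y0.00 E0.6703
G1 X17.20 Y12.05 E1.3252
G1 X16.92 Y12.45 E1.3404
G1 X0.94 Y1.27 E1.9485
G1 X-11.10 Y18.47 E2.6032
G1 X-12.33 Y17.61 E2.6500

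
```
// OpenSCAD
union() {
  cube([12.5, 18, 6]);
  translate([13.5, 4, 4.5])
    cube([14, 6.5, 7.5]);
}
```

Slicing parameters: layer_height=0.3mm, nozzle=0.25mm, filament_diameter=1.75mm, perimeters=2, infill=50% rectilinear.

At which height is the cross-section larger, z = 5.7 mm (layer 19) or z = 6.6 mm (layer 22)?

layer 19 (z = 5.7 mm)

Layer 19 (z = 5.7): the cube (footprint 12.5×18) is included at this height (area 225.00 mm²); the cube at (13.5, 4) is present — its section is the full 14×6.5 rectangle (area 91.00 mm²); Merging all regions: the 2 present regions are separate (no shared area or edge), so areas and boundary lengths simply add and each stays a separate island — area = 316.00 mm². So its area = 316.00 mm². Layer 22 (z = 6.6): the cube is not intersected at this z (z outside [0, 6]); the cube at (13.5, 4) (footprint 14×6.5) is included at this height (area 91.00 mm²); Taking the union: only the 14×6.5 cube at (13.5, 4) is present, so the union is just that shape — area = 91.00 mm². So its area = 91.00 mm². Layer 19 is larger (316.00 vs 91.00 mm²).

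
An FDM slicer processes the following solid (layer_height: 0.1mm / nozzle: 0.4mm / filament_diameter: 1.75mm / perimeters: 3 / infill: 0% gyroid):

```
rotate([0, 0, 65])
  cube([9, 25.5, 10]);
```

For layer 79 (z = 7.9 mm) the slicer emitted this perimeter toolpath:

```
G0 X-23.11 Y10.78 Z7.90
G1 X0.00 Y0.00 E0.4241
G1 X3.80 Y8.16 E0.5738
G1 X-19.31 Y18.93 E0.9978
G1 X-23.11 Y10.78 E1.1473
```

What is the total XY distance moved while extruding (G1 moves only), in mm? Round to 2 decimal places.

68.99 mm

Sum the Euclidean lengths of each G1 segment: total = 68.99 mm.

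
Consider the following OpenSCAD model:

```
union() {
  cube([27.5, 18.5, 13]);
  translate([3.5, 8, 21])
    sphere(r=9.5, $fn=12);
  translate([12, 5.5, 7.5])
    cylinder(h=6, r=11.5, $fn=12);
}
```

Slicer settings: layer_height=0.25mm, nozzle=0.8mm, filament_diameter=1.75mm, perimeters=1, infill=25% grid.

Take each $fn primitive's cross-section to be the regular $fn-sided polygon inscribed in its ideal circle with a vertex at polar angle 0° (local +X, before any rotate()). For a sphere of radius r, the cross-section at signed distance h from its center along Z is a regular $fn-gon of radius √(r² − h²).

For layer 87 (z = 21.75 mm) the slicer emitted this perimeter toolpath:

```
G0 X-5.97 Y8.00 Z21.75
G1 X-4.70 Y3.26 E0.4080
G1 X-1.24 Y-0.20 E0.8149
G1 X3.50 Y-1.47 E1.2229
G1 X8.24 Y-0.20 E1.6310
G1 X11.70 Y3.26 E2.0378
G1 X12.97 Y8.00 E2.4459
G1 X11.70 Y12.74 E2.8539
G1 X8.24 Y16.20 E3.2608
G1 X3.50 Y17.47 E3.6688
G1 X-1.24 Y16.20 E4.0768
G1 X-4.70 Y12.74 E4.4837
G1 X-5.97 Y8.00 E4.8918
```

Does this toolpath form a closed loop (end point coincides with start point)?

Start point (G0): (-5.97, 8.00). End point (last G1): the path returns to the start — closed.

yes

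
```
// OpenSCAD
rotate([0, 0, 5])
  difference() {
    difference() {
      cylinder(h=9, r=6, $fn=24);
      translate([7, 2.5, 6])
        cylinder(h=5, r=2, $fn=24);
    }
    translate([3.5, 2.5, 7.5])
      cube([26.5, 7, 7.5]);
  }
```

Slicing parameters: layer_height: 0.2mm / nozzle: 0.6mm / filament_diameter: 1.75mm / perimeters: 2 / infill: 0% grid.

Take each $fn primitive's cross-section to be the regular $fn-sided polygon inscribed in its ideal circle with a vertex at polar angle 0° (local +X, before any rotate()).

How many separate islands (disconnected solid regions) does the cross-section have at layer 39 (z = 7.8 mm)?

1

At z = 7.8 mm: the r=6 cylinder gives a regular 24-gon of circumradius 6 (constant along its height); the cylinder at (7, 2.5): section is a regular 24-gon, circumradius r=2; Taking the first minus the rest: starting from the r=6 cylinder, the r=2 cylinder at (7, 2.5) partially overlaps it — only the 0.85 mm² overlap (of its 12.42 mm²) is removed, clipping the outline — 1 connected region; the 26.5×7 cube at (3.5, 2.5) contributes its full rectangle; Subtracting the remaining from the first: starting from that combined region, the 26.5×7 cube at (3.5, 2.5) partially overlaps it — only the 2.49 mm² overlap (of its 185.50 mm²) is removed, clipping the outline — 1 connected region; (whole slice rotated 5° about Z — lengths, areas and connectivity unchanged). Overall, the cross-section is a single solid region. Island count = 1.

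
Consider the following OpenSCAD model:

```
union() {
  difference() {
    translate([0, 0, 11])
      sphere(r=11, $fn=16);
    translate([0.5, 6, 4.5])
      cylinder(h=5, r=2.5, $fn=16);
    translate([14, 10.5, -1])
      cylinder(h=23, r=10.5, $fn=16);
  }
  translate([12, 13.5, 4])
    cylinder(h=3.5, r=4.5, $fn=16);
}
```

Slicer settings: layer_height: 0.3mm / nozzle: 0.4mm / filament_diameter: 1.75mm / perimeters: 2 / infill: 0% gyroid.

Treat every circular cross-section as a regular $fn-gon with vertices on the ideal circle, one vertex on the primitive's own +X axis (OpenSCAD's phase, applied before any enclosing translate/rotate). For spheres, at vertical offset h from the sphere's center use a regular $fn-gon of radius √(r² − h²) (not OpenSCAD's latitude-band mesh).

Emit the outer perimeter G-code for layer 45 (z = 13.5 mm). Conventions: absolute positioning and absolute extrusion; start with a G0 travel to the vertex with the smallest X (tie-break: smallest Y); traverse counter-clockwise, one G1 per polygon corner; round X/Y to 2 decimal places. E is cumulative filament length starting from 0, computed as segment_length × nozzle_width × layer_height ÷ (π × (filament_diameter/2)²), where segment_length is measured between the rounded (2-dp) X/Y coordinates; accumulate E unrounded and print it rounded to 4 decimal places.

G0 X-10.71 Y0.00 Z13.50
G1 X-9.90 Y-4.10 E0.2085
G1 X-7.57 Y-7.57 E0.4170
G1 X-4.10 Y-9.90 E0.6256
G1 X0.00 Y-10.71 E0.8341
G1 X4.10 Y-9.90 E1.0426
G1 X7.57 Y-7.57 E1.2511
G1 X9.90 Y-4.10 E1.4596
G1 X10.71 Y0.00 E1.6681
G1 X10.58 Y0.68 E1.7027
G1 X9.98 Y0.80 E1.7332
G1 X6.58 Y3.08 E1.9374
G1 X4.30 Y6.48 E2.1417
G1 X3.60 Y10.00 E2.3207
G1 X0.00 Y10.71 E2.5038
G1 X-4.10 Y9.90 E2.7123
G1 X-7.57 Y7.57 E2.9208
G1 X-9.90 Y4.10 E3.1293
G1 X-10.71 Y0.00 E3.3378

At z = 13.5 mm: the sphere: section is a regular 16-gon, circumradius = √(r²−h²) = √(11²−2.5²) = 10.712; the cylinder at (0.5, 6) is absent (z outside [4.5, 9.5]); the r=10.5 cylinder at (14, 10.5) contributes a regular 16-gon of circumradius 10.5; After the difference (first − rest): starting from the r=11 sphere, the r=10.5 cylinder at (14, 10.5) partially overlaps it — only the 26.83 mm² overlap (of its 337.53 mm²) is removed, clipping the outline — 1 connected region; the cylinder at (12, 13.5) is absent (z outside [4, 7.5]); Combining (union): only the result so far is present, so the union is just that shape — 1 connected region. The outline is a single polygon with 18 vertices. Extrusion per mm of travel: 0.4 × 0.3 / (π × 0.875²) = 0.049890. Accumulating E over each segment gives final E = 3.3378.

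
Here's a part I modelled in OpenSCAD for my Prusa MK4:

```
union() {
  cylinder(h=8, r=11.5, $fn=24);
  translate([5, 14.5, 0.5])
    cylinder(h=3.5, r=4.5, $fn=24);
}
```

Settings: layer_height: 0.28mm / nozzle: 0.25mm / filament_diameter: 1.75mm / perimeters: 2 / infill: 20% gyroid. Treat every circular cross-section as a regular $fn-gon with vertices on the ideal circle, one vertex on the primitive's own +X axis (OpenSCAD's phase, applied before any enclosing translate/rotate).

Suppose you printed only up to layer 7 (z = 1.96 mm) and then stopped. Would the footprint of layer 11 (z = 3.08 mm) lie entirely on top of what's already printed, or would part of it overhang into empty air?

entirely on top

Compare the two slices. At z = 1.96: the cylinder: section is a regular 24-gon, circumradius r=11.5 (area = (24/2)·11.500²·sin(360°/24) = 410.75 mm²); the r=4.5 cylinder at (5, 14.5) gives a regular 24-gon of circumradius 4.5 (constant along its height) (area = (24/2)·4.500²·sin(360°/24) = 62.89 mm²); Combining (union): the regions partially overlap — summed areas 473.64 mm² minus the doubly-counted overlap 1.44 mm² gives 472.20 mm² — area = 472.20 mm². At z = 3.08: the r=11.5 cylinder gives a regular 24-gon of circumradius 11.5 (constant along its height) (area = (24/2)·11.500²·sin(360°/24) = 410.75 mm²); the r=4.5 cylinder at (5, 14.5) gives a regular 24-gon of circumradius 4.5 (constant along its height) (area = (24/2)·4.500²·sin(360°/24) = 62.89 mm²); Combining (union): the regions partially overlap — summed areas 473.64 mm² minus the doubly-counted overlap 1.44 mm² gives 472.20 mm² — area = 472.20 mm². Checking containment: the cross-section at z = 3.08 is a subset of the cross-section at z = 1.96.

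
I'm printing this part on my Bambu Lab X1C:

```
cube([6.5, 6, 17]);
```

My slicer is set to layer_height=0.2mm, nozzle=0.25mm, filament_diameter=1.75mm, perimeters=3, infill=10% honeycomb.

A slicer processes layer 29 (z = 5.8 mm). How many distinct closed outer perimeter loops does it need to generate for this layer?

At z = 5.8 mm: the cube is present — its section is the full 6.5×6 rectangle. The result has 1 disconnected region.

1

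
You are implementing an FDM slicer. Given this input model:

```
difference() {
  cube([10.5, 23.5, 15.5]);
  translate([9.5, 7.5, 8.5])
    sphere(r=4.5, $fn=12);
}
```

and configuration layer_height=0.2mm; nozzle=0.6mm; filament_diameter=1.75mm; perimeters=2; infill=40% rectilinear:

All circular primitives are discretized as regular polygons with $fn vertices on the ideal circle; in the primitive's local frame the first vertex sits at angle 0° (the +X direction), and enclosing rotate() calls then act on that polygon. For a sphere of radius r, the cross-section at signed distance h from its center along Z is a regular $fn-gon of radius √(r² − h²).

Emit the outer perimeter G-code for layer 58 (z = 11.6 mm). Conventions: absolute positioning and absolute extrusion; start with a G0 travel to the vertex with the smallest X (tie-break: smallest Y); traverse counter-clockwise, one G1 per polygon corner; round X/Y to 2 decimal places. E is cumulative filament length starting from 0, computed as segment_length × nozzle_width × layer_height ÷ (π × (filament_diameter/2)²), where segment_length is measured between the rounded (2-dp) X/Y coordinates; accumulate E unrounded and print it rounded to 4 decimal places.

At z = 11.6 mm: the cube is present — its section is the full 10.5×23.5 rectangle; the r=4.5 sphere at (9.5, 7.5) contributes a regular 12-gon of circumradius √(4.5²−3.1²) = 3.262; Taking the first minus the rest: starting from the 10.5×23.5 cube, the r=4.5 sphere at (9.5, 7.5) partially overlaps it — only the 22.22 mm² overlap (of its 31.92 mm²) is removed, clipping the outline — 1 connected region. The outline is a single polygon with 13 vertices. Extrusion per mm of travel: 0.6 × 0.2 / (π × 0.875²) = 0.049890. Accumulating E over each segment gives final E = 3.7024.

G0 X0.00 Y0.00 Z11.60
G1 X10.50 Y0.00 E0.5238
G1 X10.50 Y4.51 E0.7489
G1 X9.50 Y4.24 E0.8005
G1 X7.87 Y4.68 E0.8848
G1 X6.68 Y5.87 E0.9687
G1 X6.24 Y7.50 E1.0530
G1 X6.68 Y9.13 E1.1372
G1 X7.87 Y10.32 E1.2211
G1 X9.50 Y10.76 E1.3054
G1 X10.50 Y10.49 E1.3571
G1 X10.50 Y23.50 E2.0061
G1 X0.00 Y23.50 E2.5300
G1 X0.00 Y0.00 E3.7024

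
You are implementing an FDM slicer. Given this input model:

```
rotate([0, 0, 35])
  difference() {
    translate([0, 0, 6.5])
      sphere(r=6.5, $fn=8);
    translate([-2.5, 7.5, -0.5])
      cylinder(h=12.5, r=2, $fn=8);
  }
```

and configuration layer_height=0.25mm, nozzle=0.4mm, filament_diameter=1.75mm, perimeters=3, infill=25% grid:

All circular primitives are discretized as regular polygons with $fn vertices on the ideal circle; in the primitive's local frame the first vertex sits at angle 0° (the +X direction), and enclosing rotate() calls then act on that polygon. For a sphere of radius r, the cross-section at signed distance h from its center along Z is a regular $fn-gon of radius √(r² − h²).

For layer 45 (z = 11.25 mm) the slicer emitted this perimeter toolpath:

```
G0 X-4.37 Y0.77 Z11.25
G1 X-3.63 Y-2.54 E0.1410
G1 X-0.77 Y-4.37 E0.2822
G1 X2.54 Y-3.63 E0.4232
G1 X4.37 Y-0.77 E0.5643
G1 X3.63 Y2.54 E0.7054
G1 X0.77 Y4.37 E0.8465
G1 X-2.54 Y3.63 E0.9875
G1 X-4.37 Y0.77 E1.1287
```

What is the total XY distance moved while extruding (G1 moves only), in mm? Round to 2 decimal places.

Sum the Euclidean lengths of each G1 segment: total = 27.15 mm.

27.15 mm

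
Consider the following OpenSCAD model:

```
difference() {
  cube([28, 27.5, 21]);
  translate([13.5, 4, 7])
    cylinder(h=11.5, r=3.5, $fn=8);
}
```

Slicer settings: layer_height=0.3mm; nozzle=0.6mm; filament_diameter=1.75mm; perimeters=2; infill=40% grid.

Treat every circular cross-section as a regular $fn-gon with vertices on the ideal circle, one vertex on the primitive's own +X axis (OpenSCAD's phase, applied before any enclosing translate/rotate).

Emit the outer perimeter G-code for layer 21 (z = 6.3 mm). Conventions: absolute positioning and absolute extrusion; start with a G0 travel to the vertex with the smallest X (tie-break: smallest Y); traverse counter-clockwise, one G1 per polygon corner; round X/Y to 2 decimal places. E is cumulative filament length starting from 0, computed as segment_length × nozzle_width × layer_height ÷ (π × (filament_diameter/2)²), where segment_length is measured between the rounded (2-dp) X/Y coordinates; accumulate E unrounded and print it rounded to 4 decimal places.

At z = 6.3 mm: the cube is present — its section is the full 28×27.5 rectangle; the cylinder at (13.5, 4) is not intersected at this z (z outside [7, 18.5]); Subtracting the remaining from the first: none of the subtracted shapes is present at this height, so the 28×27.5 cube is unchanged — 1 connected region. The outline is a single polygon with 4 vertices. Extrusion per mm of travel: 0.6 × 0.3 / (π × 0.875²) = 0.074835. Accumulating E over each segment gives final E = 8.3067.

G0 X0.00 Y0.00 Z6.30
G1 X28.00 Y0.00 E2.0954
G1 X28.00 Y27.50 E4.1534
G1 X0.00 Y27.50 E6.2487
G1 X0.00 Y0.00 E8.3067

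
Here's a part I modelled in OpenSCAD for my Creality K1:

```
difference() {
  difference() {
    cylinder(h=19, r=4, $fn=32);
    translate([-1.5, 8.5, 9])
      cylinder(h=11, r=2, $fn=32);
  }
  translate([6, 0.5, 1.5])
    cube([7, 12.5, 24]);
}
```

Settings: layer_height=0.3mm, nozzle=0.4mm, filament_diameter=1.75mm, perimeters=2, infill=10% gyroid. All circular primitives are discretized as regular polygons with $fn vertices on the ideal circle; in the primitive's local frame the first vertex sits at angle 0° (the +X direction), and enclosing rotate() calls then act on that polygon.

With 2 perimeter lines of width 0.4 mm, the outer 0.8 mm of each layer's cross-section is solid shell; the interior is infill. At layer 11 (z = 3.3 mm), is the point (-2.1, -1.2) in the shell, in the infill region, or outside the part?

infill

At z = 3.3 mm: the r=4 cylinder gives a regular 32-gon of circumradius 4 (constant along its height); the cylinder at (-1.5, 8.5) is absent (z outside [9, 20]); Taking the first minus the rest: none of the subtracted shapes is present at this height, so the r=4 cylinder is unchanged — 1 connected region; the cube at (6, 0.5) is present — its section is the full 7×12.5 rectangle; Taking the first minus the rest: starting from that combined region, the 7×12.5 cube at (6, 0.5) misses the remaining region (no effect) — 1 connected region. Overall, the cross-section is a single solid region. The nearest boundary edge runs (-3.33, -2.22)→(-3.70, -1.53); distance from the point to it = 1.56 mm. The point is inside the cross-section and 1.56 mm from the nearest boundary — more than the 0.8 mm shell width (2 × 0.4), so it's in the infill interior.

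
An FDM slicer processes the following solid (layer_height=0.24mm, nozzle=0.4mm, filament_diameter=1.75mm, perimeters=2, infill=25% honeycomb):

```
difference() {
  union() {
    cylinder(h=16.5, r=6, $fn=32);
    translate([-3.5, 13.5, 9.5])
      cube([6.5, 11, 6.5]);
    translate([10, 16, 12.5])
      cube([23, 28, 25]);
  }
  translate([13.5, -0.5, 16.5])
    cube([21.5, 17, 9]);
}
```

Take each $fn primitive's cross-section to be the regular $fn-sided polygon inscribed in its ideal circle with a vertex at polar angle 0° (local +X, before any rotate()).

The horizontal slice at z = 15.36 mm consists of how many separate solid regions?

3

At z = 15.36 mm: the r=6 cylinder gives a regular 32-gon of circumradius 6 (constant along its height); the cube at (-3.5, 13.5) (footprint 6.5×11) is included at this height; the 23×28 cube at (10, 16) contributes its full rectangle; Taking the union: the 3 present regions are separate (no shared area or edge), so areas and boundary lengths simply add and each stays a separate island — 3 connected regions; the cube at (13.5, -0.5) is absent (z outside [16.5, 25.5]); Taking the first minus the rest: none of the subtracted shapes is present at this height, so that combined region is unchanged — 3 connected regions. The result has 3 disconnected regions.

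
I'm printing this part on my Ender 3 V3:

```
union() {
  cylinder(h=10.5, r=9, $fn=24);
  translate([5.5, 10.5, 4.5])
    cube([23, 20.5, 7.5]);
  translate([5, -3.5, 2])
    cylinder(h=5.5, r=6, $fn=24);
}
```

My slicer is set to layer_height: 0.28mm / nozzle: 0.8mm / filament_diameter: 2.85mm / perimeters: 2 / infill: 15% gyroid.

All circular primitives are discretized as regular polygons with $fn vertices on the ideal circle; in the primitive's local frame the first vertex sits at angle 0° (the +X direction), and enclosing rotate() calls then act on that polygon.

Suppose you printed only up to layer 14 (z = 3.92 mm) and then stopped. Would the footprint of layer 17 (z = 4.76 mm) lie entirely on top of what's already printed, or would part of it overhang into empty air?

part overhangs

Compare the two slices. At z = 3.92: the r=9 cylinder gives a regular 24-gon of circumradius 9 (constant along its height) (area = (24/2)·9.000²·sin(360°/24) = 251.57 mm²); the cube at (5.5, 10.5) is not intersected at this z (z outside [4.5, 12]); the r=6 cylinder at (5, -3.5) contributes a regular 24-gon of circumradius 6 (area = (24/2)·6.000²·sin(360°/24) = 111.81 mm²); Merging all regions: the regions partially overlap — summed areas 363.38 mm² minus the doubly-counted overlap 81.31 mm² gives 282.07 mm² — area = 282.07 mm². At z = 4.76: the r=9 cylinder contributes a regular 24-gon of circumradius 9 (area = (24/2)·9.000²·sin(360°/24) = 251.57 mm²); the cube at (5.5, 10.5) (footprint 23×20.5) is included at this height (area 471.50 mm²); the r=6 cylinder at (5, -3.5) gives a regular 24-gon of circumradius 6 (constant along its height) (area = (24/2)·6.000²·sin(360°/24) = 111.81 mm²); Merging all regions: the regions partially overlap — summed areas 834.88 mm² minus the doubly-counted overlap 81.31 mm² gives 753.57 mm² — area = 753.57 mm². Checking containment: at z = 4.76 the cross-section extends beyond the z = 3.92 cross-section by about 471.50 mm².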